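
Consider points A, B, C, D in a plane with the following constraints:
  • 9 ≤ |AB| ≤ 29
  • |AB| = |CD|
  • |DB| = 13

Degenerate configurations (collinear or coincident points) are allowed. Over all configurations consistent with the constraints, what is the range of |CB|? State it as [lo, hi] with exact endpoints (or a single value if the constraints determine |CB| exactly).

|CB| ∈ [0, 42]  (≈ [0.0000, 42.0000])

|AB| ∈ [9, 29]
|BD| ∈ {13}
|CD| ∈ [9, 29]
|AD| ∈ [0, 42]
|BC| ∈ [0, 42]
|AC| ∈ [0, 71]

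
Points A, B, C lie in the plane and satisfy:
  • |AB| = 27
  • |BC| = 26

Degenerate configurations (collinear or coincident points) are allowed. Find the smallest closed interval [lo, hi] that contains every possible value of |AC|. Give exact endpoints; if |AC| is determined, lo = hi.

|AC| ∈ [1, 53]  (≈ [1.0000, 53.0000])

|AB| ∈ {27}
|BC| ∈ {26}
|AC| ∈ [1, 53]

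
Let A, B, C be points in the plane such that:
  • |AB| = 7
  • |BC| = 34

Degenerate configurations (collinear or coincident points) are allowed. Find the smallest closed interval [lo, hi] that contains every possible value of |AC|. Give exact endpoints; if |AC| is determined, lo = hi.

|AB| ∈ {7}
|BC| ∈ {34}
|AC| ∈ [27, 41]

|AC| ∈ [27, 41]  (≈ [27.0000, 41.0000])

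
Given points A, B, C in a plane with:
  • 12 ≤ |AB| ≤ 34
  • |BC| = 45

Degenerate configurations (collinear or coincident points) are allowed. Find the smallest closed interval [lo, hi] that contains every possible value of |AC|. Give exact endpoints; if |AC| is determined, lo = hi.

|AC| ∈ [11, 79]  (≈ [11.0000, 79.0000])

|AB| ∈ [12, 34]
|BC| ∈ {45}
|AC| ∈ [11, 79]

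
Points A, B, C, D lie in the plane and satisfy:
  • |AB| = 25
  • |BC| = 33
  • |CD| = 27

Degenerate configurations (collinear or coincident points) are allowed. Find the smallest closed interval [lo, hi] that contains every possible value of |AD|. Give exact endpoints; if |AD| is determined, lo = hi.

|AB| ∈ {25}
|BC| ∈ {33}
|CD| ∈ {27}
|AC| ∈ [8, 58]
|BD| ∈ [6, 60]
|AD| ∈ [0, 85]

|AD| ∈ [0, 85]  (≈ [0.0000, 85.0000])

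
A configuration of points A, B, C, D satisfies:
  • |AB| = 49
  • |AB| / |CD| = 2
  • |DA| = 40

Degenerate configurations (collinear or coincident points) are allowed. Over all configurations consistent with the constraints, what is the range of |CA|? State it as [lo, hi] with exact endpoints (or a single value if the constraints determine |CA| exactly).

|CA| ∈ [31/2, 129/2]  (≈ [15.5000, 64.5000])

|AB| ∈ {49}
|AD| ∈ {40}
|CD| ∈ {49/2}
|BD| ∈ [9, 89]
|AC| ∈ [31/2, 129/2]
|BC| ∈ [0, 227/2]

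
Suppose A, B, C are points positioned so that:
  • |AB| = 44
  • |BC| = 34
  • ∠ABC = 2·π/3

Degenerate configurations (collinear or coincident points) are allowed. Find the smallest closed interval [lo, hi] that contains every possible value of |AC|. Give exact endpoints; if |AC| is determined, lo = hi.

|AB| ∈ {44}
|BC| ∈ {34}
|AC| ∈ {2·√(1147)}

|AC| = 2·√(1147)  (≈ 67.7348)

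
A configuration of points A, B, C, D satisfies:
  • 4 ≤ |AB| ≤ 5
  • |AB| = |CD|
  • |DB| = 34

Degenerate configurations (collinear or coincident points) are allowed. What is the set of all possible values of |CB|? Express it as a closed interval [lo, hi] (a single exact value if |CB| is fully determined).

|CB| ∈ [29, 39]  (≈ [29.0000, 39.0000])

|AB| ∈ [4, 5]
|BD| ∈ {34}
|CD| ∈ [4, 5]
|AD| ∈ [29, 39]
|BC| ∈ [29, 39]
|AC| ∈ [24, 44]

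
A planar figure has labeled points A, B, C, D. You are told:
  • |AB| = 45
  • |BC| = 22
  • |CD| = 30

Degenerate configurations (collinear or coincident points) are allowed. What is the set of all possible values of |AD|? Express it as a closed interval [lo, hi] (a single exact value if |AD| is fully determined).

|AB| ∈ {45}
|BC| ∈ {22}
|CD| ∈ {30}
|AC| ∈ [23, 67]
|BD| ∈ [8, 52]
|AD| ∈ [0, 97]

|AD| ∈ [0, 97]  (≈ [0.0000, 97.0000])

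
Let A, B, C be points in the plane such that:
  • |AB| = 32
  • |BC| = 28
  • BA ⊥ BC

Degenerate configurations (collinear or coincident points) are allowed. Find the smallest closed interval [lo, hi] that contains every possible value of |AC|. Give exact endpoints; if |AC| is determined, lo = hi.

|AC| = 4·√(113)  (≈ 42.5206)

|AB| ∈ {32}
|BC| ∈ {28}
|AC| ∈ {4·√(113)}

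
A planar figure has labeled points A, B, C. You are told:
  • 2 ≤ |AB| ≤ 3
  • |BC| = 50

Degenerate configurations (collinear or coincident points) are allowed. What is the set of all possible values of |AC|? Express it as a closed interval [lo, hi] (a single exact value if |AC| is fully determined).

|AC| ∈ [47, 53]  (≈ [47.0000, 53.0000])

|AB| ∈ [2, 3]
|BC| ∈ {50}
|AC| ∈ [47, 53]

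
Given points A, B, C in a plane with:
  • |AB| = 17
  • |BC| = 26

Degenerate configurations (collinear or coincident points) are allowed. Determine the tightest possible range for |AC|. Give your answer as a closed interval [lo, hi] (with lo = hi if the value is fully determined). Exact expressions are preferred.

|AB| ∈ {17}
|BC| ∈ {26}
|AC| ∈ [9, 43]

|AC| ∈ [9, 43]  (≈ [9.0000, 43.0000])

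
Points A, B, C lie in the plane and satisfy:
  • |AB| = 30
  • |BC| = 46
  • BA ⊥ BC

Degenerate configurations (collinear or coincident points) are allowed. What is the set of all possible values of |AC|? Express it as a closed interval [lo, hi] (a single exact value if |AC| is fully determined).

|AB| ∈ {30}
|BC| ∈ {46}
|AC| ∈ {2·√(754)}

|AC| = 2·√(754)  (≈ 54.9181)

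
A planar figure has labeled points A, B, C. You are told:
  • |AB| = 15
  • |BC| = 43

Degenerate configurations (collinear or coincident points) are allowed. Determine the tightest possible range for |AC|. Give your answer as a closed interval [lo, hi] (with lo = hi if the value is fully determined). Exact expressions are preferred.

|AC| ∈ [28, 58]  (≈ [28.0000, 58.0000])

|AB| ∈ {15}
|BC| ∈ {43}
|AC| ∈ [28, 58]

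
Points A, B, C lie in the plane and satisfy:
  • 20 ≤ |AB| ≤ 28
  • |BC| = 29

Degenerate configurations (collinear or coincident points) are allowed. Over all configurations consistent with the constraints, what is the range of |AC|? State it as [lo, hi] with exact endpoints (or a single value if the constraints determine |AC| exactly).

|AB| ∈ [20, 28]
|BC| ∈ {29}
|AC| ∈ [1, 57]

|AC| ∈ [1, 57]  (≈ [1.0000, 57.0000])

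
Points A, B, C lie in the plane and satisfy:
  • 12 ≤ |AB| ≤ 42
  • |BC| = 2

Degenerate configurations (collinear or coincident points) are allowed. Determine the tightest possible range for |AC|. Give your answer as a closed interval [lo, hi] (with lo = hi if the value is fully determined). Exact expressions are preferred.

|AB| ∈ [12, 42]
|BC| ∈ {2}
|AC| ∈ [10, 44]

|AC| ∈ [10, 44]  (≈ [10.0000, 44.0000])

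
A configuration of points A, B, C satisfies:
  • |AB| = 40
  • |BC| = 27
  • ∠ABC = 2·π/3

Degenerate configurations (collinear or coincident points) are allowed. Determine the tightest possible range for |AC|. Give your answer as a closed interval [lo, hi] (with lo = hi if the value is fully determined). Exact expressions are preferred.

|AC| = √(3409)  (≈ 58.3866)

|AB| ∈ {40}
|BC| ∈ {27}
|AC| ∈ {√(3409)}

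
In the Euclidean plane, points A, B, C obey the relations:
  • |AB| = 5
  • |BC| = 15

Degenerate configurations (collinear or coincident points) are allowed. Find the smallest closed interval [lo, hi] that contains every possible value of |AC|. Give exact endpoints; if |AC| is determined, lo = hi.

|AC| ∈ [10, 20]  (≈ [10.0000, 20.0000])

|AB| ∈ {5}
|BC| ∈ {15}
|AC| ∈ [10, 20]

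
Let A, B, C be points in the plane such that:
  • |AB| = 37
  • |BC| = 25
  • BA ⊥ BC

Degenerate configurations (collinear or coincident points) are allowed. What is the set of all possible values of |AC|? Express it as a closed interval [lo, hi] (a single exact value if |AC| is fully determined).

|AB| ∈ {37}
|BC| ∈ {25}
|AC| ∈ {√(1994)}

|AC| = √(1994)  (≈ 44.6542)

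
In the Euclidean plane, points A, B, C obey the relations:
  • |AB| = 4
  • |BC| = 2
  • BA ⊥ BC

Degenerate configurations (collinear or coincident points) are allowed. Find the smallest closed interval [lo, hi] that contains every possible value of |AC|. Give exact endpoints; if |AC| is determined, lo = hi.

|AB| ∈ {4}
|BC| ∈ {2}
|AC| ∈ {2·√(5)}

|AC| = 2·√(5)  (≈ 4.4721)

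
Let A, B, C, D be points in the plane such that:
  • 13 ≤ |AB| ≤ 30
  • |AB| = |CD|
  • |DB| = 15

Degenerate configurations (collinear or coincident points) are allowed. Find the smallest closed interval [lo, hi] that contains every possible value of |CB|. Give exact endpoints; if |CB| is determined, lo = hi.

|AB| ∈ [13, 30]
|BD| ∈ {15}
|CD| ∈ [13, 30]
|AD| ∈ [0, 45]
|BC| ∈ [0, 45]
|AC| ∈ [0, 75]

|CB| ∈ [0, 45]  (≈ [0.0000, 45.0000])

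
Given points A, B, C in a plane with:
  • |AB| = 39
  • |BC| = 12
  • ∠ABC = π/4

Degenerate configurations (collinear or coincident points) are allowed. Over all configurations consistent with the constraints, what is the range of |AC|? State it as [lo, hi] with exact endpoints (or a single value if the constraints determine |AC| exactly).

|AC| = 3·√(185 - 52·√(2))  (≈ 31.6725)

|AB| ∈ {39}
|BC| ∈ {12}
|AC| ∈ {3·√(185 - 52·√(2))}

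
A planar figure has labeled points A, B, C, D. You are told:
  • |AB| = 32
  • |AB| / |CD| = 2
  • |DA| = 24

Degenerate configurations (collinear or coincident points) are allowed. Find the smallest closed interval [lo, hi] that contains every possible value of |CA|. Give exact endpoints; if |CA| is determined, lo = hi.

|CA| ∈ [8, 40]  (≈ [8.0000, 40.0000])

|AB| ∈ {32}
|AD| ∈ {24}
|CD| ∈ {16}
|BD| ∈ [8, 56]
|AC| ∈ [8, 40]
|BC| ∈ [0, 72]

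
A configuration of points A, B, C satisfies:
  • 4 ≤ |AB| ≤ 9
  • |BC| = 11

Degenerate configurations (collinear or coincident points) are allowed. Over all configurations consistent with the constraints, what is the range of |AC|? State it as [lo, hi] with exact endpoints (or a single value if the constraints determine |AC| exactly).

|AC| ∈ [2, 20]  (≈ [2.0000, 20.0000])

|AB| ∈ [4, 9]
|BC| ∈ {11}
|AC| ∈ [2, 20]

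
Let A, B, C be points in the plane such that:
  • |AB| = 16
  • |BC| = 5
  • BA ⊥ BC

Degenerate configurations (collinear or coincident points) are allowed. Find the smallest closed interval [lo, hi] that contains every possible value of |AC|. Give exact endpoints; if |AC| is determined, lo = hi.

|AC| = √(281)  (≈ 16.7631)

|AB| ∈ {16}
|BC| ∈ {5}
|AC| ∈ {√(281)}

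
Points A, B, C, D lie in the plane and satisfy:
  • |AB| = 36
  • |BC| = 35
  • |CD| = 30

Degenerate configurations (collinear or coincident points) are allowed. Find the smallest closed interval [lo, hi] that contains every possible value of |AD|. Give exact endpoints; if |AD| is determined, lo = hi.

|AB| ∈ {36}
|BC| ∈ {35}
|CD| ∈ {30}
|AC| ∈ [1, 71]
|BD| ∈ [5, 65]
|AD| ∈ [0, 101]

|AD| ∈ [0, 101]  (≈ [0.0000, 101.0000])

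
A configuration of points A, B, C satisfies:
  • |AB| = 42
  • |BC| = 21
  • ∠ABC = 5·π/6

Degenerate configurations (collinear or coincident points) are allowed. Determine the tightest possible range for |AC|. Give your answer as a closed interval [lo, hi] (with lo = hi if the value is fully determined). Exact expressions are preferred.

|AC| = 21·√(2·√(3) + 5)  (≈ 61.0956)

|AB| ∈ {42}
|BC| ∈ {21}
|AC| ∈ {21·√(2·√(3) + 5)}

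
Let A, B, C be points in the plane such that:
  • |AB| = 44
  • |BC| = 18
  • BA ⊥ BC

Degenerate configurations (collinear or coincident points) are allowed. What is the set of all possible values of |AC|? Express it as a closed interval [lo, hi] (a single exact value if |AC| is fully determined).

|AB| ∈ {44}
|BC| ∈ {18}
|AC| ∈ {2·√(565)}

|AC| = 2·√(565)  (≈ 47.5395)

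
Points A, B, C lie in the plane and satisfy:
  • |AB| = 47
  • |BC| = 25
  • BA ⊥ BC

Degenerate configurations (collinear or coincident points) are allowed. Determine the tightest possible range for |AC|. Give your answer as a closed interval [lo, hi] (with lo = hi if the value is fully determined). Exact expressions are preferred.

|AB| ∈ {47}
|BC| ∈ {25}
|AC| ∈ {√(2834)}

|AC| = √(2834)  (≈ 53.2353)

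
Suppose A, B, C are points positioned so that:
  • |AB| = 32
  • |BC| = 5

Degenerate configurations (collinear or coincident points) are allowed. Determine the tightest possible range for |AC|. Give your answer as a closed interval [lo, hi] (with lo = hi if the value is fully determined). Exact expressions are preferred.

|AB| ∈ {32}
|BC| ∈ {5}
|AC| ∈ [27, 37]

|AC| ∈ [27, 37]  (≈ [27.0000, 37.0000])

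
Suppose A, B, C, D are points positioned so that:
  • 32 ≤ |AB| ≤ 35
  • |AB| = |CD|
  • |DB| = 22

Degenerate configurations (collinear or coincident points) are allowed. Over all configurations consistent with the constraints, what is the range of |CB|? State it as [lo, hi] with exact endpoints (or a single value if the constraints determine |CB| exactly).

|CB| ∈ [10, 57]  (≈ [10.0000, 57.0000])

|AB| ∈ [32, 35]
|BD| ∈ {22}
|CD| ∈ [32, 35]
|AD| ∈ [10, 57]
|BC| ∈ [10, 57]
|AC| ∈ [0, 92]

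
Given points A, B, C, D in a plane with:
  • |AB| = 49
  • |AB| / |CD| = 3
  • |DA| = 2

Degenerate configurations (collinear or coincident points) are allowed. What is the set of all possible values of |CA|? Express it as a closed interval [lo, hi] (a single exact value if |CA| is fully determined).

|AB| ∈ {49}
|AD| ∈ {2}
|CD| ∈ {49/3}
|BD| ∈ [47, 51]
|AC| ∈ [43/3, 55/3]
|BC| ∈ [92/3, 202/3]

|CA| ∈ [43/3, 55/3]  (≈ [14.3333, 18.3333])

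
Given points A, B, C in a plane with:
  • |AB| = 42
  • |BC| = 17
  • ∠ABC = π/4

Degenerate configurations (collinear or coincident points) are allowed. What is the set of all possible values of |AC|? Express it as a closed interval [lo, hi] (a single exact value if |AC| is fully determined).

|AC| = √(2053 - 714·√(2))  (≈ 32.2994)

|AB| ∈ {42}
|BC| ∈ {17}
|AC| ∈ {√(2053 - 714·√(2))}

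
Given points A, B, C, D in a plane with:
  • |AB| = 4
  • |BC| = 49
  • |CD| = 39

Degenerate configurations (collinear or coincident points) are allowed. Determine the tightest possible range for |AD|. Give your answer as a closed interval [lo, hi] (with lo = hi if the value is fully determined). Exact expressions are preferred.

|AD| ∈ [6, 92]  (≈ [6.0000, 92.0000])

|AB| ∈ {4}
|BC| ∈ {49}
|CD| ∈ {39}
|AC| ∈ [45, 53]
|BD| ∈ [10, 88]
|AD| ∈ [6, 92]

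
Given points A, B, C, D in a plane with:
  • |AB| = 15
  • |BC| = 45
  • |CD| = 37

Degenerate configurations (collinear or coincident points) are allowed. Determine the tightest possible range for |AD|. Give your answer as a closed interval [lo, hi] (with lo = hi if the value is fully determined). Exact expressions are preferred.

|AB| ∈ {15}
|BC| ∈ {45}
|CD| ∈ {37}
|AC| ∈ [30, 60]
|BD| ∈ [8, 82]
|AD| ∈ [0, 97]

|AD| ∈ [0, 97]  (≈ [0.0000, 97.0000])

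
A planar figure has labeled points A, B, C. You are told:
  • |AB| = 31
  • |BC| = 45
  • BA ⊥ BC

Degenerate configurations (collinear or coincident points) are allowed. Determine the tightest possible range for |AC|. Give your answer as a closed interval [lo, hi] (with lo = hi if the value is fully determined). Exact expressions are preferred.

|AB| ∈ {31}
|BC| ∈ {45}
|AC| ∈ {√(2986)}

|AC| = √(2986)  (≈ 54.6443)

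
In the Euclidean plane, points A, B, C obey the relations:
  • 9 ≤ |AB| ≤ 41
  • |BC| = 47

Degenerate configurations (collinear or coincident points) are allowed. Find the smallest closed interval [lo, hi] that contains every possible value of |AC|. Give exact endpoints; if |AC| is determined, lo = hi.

|AB| ∈ [9, 41]
|BC| ∈ {47}
|AC| ∈ [6, 88]

|AC| ∈ [6, 88]  (≈ [6.0000, 88.0000])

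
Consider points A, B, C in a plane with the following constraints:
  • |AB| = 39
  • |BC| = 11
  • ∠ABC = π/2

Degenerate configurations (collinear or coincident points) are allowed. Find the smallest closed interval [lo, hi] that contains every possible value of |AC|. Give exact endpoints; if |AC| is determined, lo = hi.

|AC| = √(1642)  (≈ 40.5216)

|AB| ∈ {39}
|BC| ∈ {11}
|AC| ∈ {√(1642)}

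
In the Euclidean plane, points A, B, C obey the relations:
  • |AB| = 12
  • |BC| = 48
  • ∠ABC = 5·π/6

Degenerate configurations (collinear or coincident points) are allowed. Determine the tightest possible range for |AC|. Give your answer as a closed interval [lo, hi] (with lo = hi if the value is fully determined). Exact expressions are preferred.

|AC| = 12·√(4·√(3) + 17)  (≈ 58.6998)

|AB| ∈ {12}
|BC| ∈ {48}
|AC| ∈ {12·√(4·√(3) + 17)}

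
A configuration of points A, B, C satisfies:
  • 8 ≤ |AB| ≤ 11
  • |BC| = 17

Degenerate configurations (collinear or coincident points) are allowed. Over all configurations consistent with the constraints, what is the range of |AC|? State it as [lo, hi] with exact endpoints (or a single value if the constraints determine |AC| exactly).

|AB| ∈ [8, 11]
|BC| ∈ {17}
|AC| ∈ [6, 28]

|AC| ∈ [6, 28]  (≈ [6.0000, 28.0000])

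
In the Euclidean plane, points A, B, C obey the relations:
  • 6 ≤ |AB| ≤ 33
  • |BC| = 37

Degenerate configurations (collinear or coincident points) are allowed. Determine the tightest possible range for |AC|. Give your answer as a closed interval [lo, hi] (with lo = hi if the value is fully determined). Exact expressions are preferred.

|AC| ∈ [4, 70]  (≈ [4.0000, 70.0000])

|AB| ∈ [6, 33]
|BC| ∈ {37}
|AC| ∈ [4, 70]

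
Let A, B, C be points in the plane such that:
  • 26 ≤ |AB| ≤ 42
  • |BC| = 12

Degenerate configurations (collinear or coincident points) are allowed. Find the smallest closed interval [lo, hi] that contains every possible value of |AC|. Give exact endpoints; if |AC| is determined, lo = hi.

|AB| ∈ [26, 42]
|BC| ∈ {12}
|AC| ∈ [14, 54]

|AC| ∈ [14, 54]  (≈ [14.0000, 54.0000])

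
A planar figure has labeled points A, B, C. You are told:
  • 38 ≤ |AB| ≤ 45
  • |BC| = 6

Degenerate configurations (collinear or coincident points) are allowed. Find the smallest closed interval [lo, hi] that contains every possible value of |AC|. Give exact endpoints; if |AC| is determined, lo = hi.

|AB| ∈ [38, 45]
|BC| ∈ {6}
|AC| ∈ [32, 51]

|AC| ∈ [32, 51]  (≈ [32.0000, 51.0000])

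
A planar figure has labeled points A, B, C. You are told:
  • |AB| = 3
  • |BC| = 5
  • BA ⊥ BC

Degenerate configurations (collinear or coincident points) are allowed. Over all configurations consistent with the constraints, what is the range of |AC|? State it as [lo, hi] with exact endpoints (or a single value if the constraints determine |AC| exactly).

|AC| = √(34)  (≈ 5.8310)

|AB| ∈ {3}
|BC| ∈ {5}
|AC| ∈ {√(34)}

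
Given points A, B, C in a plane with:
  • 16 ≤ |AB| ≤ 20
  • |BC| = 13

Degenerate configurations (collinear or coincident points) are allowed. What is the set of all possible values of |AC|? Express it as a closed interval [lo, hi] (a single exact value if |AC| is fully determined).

|AB| ∈ [16, 20]
|BC| ∈ {13}
|AC| ∈ [3, 33]

|AC| ∈ [3, 33]  (≈ [3.0000, 33.0000])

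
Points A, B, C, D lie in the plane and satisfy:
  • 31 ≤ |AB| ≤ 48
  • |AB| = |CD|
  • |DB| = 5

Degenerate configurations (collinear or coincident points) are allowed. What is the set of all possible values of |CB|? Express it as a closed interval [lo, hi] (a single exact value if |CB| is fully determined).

|CB| ∈ [26, 53]  (≈ [26.0000, 53.0000])

|AB| ∈ [31, 48]
|BD| ∈ {5}
|CD| ∈ [31, 48]
|AD| ∈ [26, 53]
|BC| ∈ [26, 53]
|AC| ∈ [0, 101]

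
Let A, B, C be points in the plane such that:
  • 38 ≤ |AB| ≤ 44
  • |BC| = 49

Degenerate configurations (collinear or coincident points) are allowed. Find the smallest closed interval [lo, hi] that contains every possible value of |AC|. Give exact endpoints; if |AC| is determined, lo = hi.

|AB| ∈ [38, 44]
|BC| ∈ {49}
|AC| ∈ [5, 93]

|AC| ∈ [5, 93]  (≈ [5.0000, 93.0000])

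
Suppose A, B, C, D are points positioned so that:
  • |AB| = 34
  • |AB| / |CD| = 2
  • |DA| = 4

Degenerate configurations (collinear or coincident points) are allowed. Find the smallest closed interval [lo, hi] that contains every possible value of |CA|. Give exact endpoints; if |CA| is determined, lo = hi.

|CA| ∈ [13, 21]  (≈ [13.0000, 21.0000])

|AB| ∈ {34}
|AD| ∈ {4}
|CD| ∈ {17}
|BD| ∈ [30, 38]
|AC| ∈ [13, 21]
|BC| ∈ [13, 55]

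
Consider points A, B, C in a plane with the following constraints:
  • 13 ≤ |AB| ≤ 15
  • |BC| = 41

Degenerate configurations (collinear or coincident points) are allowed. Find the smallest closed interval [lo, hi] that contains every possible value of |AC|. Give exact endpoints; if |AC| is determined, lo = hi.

|AB| ∈ [13, 15]
|BC| ∈ {41}
|AC| ∈ [26, 56]

|AC| ∈ [26, 56]  (≈ [26.0000, 56.0000])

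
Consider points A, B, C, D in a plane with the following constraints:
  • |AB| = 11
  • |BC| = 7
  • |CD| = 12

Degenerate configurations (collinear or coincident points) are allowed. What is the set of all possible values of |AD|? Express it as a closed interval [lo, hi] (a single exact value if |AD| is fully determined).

|AD| ∈ [0, 30]  (≈ [0.0000, 30.0000])

|AB| ∈ {11}
|BC| ∈ {7}
|CD| ∈ {12}
|AC| ∈ [4, 18]
|BD| ∈ [5, 19]
|AD| ∈ [0, 30]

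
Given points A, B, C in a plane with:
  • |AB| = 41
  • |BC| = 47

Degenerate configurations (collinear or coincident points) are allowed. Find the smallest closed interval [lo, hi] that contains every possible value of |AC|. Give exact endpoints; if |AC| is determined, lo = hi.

|AB| ∈ {41}
|BC| ∈ {47}
|AC| ∈ [6, 88]

|AC| ∈ [6, 88]  (≈ [6.0000, 88.0000])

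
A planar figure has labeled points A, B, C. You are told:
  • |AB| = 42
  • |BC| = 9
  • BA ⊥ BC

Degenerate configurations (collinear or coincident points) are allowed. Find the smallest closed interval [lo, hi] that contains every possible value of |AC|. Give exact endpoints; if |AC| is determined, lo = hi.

|AB| ∈ {42}
|BC| ∈ {9}
|AC| ∈ {3·√(205)}

|AC| = 3·√(205)  (≈ 42.9535)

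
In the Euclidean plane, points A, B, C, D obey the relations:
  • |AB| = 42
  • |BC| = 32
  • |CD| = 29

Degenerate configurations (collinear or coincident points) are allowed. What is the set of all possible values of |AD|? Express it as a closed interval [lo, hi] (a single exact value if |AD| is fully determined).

|AB| ∈ {42}
|BC| ∈ {32}
|CD| ∈ {29}
|AC| ∈ [10, 74]
|BD| ∈ [3, 61]
|AD| ∈ [0, 103]

|AD| ∈ [0, 103]  (≈ [0.0000, 103.0000])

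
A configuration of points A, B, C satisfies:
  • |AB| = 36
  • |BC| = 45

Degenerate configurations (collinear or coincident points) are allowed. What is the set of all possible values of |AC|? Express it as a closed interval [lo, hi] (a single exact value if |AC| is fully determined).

|AC| ∈ [9, 81]  (≈ [9.0000, 81.0000])

|AB| ∈ {36}
|BC| ∈ {45}
|AC| ∈ [9, 81]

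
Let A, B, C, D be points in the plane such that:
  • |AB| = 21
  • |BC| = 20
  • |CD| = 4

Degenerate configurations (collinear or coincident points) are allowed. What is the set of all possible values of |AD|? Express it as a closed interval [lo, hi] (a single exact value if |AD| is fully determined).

|AD| ∈ [0, 45]  (≈ [0.0000, 45.0000])

|AB| ∈ {21}
|BC| ∈ {20}
|CD| ∈ {4}
|AC| ∈ [1, 41]
|BD| ∈ [16, 24]
|AD| ∈ [0, 45]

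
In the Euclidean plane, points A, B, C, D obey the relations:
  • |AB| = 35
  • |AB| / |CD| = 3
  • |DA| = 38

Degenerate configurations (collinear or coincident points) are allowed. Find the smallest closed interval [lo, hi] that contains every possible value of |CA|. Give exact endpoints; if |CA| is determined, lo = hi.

|CA| ∈ [79/3, 149/3]  (≈ [26.3333, 49.6667])

|AB| ∈ {35}
|AD| ∈ {38}
|CD| ∈ {35/3}
|BD| ∈ [3, 73]
|AC| ∈ [79/3, 149/3]
|BC| ∈ [0, 254/3]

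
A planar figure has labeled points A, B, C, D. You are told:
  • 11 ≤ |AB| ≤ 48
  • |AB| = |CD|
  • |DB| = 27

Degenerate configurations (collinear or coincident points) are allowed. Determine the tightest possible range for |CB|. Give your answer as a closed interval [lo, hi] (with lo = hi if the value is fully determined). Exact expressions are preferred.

|AB| ∈ [11, 48]
|BD| ∈ {27}
|CD| ∈ [11, 48]
|AD| ∈ [0, 75]
|BC| ∈ [0, 75]
|AC| ∈ [0, 123]

|CB| ∈ [0, 75]  (≈ [0.0000, 75.0000])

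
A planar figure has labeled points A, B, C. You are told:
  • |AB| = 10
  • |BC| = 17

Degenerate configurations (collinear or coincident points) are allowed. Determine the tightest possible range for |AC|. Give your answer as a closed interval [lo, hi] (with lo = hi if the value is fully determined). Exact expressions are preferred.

|AB| ∈ {10}
|BC| ∈ {17}
|AC| ∈ [7, 27]

|AC| ∈ [7, 27]  (≈ [7.0000, 27.0000])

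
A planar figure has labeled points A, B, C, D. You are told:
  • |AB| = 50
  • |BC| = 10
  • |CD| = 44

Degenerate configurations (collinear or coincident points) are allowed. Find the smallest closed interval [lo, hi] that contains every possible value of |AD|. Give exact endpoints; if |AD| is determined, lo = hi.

|AB| ∈ {50}
|BC| ∈ {10}
|CD| ∈ {44}
|AC| ∈ [40, 60]
|BD| ∈ [34, 54]
|AD| ∈ [0, 104]

|AD| ∈ [0, 104]  (≈ [0.0000, 104.0000])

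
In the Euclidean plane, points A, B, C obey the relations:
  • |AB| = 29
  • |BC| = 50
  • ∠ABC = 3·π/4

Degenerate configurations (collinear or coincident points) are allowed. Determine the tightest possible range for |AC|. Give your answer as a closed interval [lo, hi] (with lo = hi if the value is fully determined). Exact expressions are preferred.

|AB| ∈ {29}
|BC| ∈ {50}
|AC| ∈ {√(1450·√(2) + 3341)}

|AC| = √(1450·√(2) + 3341)  (≈ 73.4276)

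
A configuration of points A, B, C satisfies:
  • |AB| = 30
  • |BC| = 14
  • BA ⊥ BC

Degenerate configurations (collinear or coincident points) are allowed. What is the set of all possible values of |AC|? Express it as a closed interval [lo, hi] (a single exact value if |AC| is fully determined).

|AB| ∈ {30}
|BC| ∈ {14}
|AC| ∈ {2·√(274)}

|AC| = 2·√(274)  (≈ 33.1059)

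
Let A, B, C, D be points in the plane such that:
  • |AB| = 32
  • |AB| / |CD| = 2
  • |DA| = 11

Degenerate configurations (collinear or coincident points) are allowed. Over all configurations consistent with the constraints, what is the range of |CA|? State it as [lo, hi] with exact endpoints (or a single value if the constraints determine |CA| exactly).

|CA| ∈ [5, 27]  (≈ [5.0000, 27.0000])

|AB| ∈ {32}
|AD| ∈ {11}
|CD| ∈ {16}
|BD| ∈ [21, 43]
|AC| ∈ [5, 27]
|BC| ∈ [5, 59]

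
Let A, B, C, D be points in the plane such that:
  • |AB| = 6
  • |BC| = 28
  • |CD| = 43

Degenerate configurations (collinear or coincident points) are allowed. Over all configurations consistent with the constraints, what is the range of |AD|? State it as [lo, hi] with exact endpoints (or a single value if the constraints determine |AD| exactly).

|AB| ∈ {6}
|BC| ∈ {28}
|CD| ∈ {43}
|AC| ∈ [22, 34]
|BD| ∈ [15, 71]
|AD| ∈ [9, 77]

|AD| ∈ [9, 77]  (≈ [9.0000, 77.0000])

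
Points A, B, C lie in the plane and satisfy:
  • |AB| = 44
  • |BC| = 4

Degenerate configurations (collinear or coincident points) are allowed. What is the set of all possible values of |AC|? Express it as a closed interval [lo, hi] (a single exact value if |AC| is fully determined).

|AB| ∈ {44}
|BC| ∈ {4}
|AC| ∈ [40, 48]

|AC| ∈ [40, 48]  (≈ [40.0000, 48.0000])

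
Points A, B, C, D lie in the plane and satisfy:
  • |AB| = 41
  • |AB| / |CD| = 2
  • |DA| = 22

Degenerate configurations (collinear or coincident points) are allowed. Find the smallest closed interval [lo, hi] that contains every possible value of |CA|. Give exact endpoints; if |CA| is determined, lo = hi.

|CA| ∈ [3/2, 85/2]  (≈ [1.5000, 42.5000])

|AB| ∈ {41}
|AD| ∈ {22}
|CD| ∈ {41/2}
|BD| ∈ [19, 63]
|AC| ∈ [3/2, 85/2]
|BC| ∈ [0, 167/2]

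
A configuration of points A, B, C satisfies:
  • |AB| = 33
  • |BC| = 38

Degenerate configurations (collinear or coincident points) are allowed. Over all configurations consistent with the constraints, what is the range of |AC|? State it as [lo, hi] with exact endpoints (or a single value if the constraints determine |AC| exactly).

|AB| ∈ {33}
|BC| ∈ {38}
|AC| ∈ [5, 71]

|AC| ∈ [5, 71]  (≈ [5.0000, 71.0000])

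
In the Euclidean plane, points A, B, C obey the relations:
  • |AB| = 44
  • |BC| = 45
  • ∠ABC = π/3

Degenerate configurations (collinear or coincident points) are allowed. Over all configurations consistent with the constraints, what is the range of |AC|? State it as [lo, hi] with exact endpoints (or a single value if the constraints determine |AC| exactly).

|AB| ∈ {44}
|BC| ∈ {45}
|AC| ∈ {√(1981)}

|AC| = √(1981)  (≈ 44.5084)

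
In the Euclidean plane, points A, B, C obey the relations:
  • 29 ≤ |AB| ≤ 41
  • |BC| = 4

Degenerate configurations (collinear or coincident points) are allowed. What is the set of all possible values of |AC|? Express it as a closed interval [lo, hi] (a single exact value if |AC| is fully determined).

|AC| ∈ [25, 45]  (≈ [25.0000, 45.0000])

|AB| ∈ [29, 41]
|BC| ∈ {4}
|AC| ∈ [25, 45]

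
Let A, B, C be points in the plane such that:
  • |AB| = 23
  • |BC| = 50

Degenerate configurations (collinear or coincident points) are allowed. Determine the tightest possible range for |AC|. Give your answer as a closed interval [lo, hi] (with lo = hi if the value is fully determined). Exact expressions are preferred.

|AB| ∈ {23}
|BC| ∈ {50}
|AC| ∈ [27, 73]

|AC| ∈ [27, 73]  (≈ [27.0000, 73.0000])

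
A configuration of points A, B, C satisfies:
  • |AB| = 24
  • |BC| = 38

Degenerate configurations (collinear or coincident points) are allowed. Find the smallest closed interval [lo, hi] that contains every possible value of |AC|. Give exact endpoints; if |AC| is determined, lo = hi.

|AB| ∈ {24}
|BC| ∈ {38}
|AC| ∈ [14, 62]

|AC| ∈ [14, 62]  (≈ [14.0000, 62.0000])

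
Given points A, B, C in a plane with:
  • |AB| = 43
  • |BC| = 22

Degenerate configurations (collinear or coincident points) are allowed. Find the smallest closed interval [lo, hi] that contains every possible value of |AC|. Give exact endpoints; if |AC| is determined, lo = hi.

|AC| ∈ [21, 65]  (≈ [21.0000, 65.0000])

|AB| ∈ {43}
|BC| ∈ {22}
|AC| ∈ [21, 65]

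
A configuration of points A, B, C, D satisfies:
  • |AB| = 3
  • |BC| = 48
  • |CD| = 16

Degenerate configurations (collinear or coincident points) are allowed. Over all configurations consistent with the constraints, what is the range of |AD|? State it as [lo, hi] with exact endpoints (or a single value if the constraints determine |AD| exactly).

|AB| ∈ {3}
|BC| ∈ {48}
|CD| ∈ {16}
|AC| ∈ [45, 51]
|BD| ∈ [32, 64]
|AD| ∈ [29, 67]

|AD| ∈ [29, 67]  (≈ [29.0000, 67.0000])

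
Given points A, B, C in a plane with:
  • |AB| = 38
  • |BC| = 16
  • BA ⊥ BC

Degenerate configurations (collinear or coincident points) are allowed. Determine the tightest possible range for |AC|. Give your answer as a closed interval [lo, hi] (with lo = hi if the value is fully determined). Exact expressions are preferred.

|AB| ∈ {38}
|BC| ∈ {16}
|AC| ∈ {10·√(17)}

|AC| = 10·√(17)  (≈ 41.2311)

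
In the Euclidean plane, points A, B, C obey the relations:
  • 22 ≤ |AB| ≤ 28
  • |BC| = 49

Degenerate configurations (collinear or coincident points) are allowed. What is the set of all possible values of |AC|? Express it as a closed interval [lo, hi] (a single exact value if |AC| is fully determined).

|AB| ∈ [22, 28]
|BC| ∈ {49}
|AC| ∈ [21, 77]

|AC| ∈ [21, 77]  (≈ [21.0000, 77.0000])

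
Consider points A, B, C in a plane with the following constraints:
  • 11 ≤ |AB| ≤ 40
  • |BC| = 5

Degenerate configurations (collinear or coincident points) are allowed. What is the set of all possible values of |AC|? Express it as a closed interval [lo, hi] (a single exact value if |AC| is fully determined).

|AC| ∈ [6, 45]  (≈ [6.0000, 45.0000])

|AB| ∈ [11, 40]
|BC| ∈ {5}
|AC| ∈ [6, 45]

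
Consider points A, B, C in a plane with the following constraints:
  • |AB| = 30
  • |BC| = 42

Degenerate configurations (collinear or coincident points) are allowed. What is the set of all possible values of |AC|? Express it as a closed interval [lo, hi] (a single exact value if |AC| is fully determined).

|AB| ∈ {30}
|BC| ∈ {42}
|AC| ∈ [12, 72]

|AC| ∈ [12, 72]  (≈ [12.0000, 72.0000])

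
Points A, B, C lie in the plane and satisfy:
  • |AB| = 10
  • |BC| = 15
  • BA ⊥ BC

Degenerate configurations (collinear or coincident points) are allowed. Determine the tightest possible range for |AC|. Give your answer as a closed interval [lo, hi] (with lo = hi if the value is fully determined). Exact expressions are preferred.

|AB| ∈ {10}
|BC| ∈ {15}
|AC| ∈ {5·√(13)}

|AC| = 5·√(13)  (≈ 18.0278)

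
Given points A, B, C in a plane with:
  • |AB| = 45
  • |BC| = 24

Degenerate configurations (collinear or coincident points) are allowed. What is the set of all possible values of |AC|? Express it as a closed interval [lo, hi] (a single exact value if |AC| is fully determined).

|AC| ∈ [21, 69]  (≈ [21.0000, 69.0000])

|AB| ∈ {45}
|BC| ∈ {24}
|AC| ∈ [21, 69]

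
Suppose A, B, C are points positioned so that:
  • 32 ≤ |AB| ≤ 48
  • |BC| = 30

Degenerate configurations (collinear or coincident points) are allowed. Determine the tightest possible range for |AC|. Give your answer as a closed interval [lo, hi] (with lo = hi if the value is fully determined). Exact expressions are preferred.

|AC| ∈ [2, 78]  (≈ [2.0000, 78.0000])

|AB| ∈ [32, 48]
|BC| ∈ {30}
|AC| ∈ [2, 78]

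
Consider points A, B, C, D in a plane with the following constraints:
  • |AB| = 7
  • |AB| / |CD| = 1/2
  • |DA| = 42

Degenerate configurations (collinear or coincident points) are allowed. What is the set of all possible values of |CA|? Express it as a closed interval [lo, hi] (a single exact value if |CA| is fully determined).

|CA| ∈ [28, 56]  (≈ [28.0000, 56.0000])

|AB| ∈ {7}
|AD| ∈ {42}
|CD| ∈ {14}
|BD| ∈ [35, 49]
|AC| ∈ [28, 56]
|BC| ∈ [21, 63]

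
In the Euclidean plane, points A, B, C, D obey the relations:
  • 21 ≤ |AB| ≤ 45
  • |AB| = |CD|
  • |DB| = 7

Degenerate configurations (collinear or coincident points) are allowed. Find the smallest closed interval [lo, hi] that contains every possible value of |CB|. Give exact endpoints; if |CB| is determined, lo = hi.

|CB| ∈ [14, 52]  (≈ [14.0000, 52.0000])

|AB| ∈ [21, 45]
|BD| ∈ {7}
|CD| ∈ [21, 45]
|AD| ∈ [14, 52]
|BC| ∈ [14, 52]
|AC| ∈ [0, 97]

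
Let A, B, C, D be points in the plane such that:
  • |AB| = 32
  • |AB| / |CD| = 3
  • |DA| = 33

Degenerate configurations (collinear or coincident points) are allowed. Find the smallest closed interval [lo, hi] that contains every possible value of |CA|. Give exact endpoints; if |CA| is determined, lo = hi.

|CA| ∈ [67/3, 131/3]  (≈ [22.3333, 43.6667])

|AB| ∈ {32}
|AD| ∈ {33}
|CD| ∈ {32/3}
|BD| ∈ [1, 65]
|AC| ∈ [67/3, 131/3]
|BC| ∈ [0, 227/3]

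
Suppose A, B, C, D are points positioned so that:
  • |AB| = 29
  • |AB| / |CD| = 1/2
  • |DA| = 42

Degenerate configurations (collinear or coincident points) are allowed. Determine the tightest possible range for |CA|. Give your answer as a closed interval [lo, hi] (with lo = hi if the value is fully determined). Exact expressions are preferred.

|CA| ∈ [16, 100]  (≈ [16.0000, 100.0000])

|AB| ∈ {29}
|AD| ∈ {42}
|CD| ∈ {58}
|BD| ∈ [13, 71]
|AC| ∈ [16, 100]
|BC| ∈ [0, 129]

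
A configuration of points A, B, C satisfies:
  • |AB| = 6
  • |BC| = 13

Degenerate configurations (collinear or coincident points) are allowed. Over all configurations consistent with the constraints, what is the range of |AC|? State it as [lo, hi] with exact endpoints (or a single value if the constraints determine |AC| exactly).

|AB| ∈ {6}
|BC| ∈ {13}
|AC| ∈ [7, 19]

|AC| ∈ [7, 19]  (≈ [7.0000, 19.0000])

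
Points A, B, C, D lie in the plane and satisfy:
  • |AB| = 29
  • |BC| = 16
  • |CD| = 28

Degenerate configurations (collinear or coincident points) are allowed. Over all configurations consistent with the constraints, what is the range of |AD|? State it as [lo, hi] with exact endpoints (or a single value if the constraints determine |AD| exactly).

|AB| ∈ {29}
|BC| ∈ {16}
|CD| ∈ {28}
|AC| ∈ [13, 45]
|BD| ∈ [12, 44]
|AD| ∈ [0, 73]

|AD| ∈ [0, 73]  (≈ [0.0000, 73.0000])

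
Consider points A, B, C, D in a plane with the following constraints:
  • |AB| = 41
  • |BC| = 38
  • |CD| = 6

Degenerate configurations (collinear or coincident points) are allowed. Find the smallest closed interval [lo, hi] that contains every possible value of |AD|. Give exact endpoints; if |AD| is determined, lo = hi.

|AD| ∈ [0, 85]  (≈ [0.0000, 85.0000])

|AB| ∈ {41}
|BC| ∈ {38}
|CD| ∈ {6}
|AC| ∈ [3, 79]
|BD| ∈ [32, 44]
|AD| ∈ [0, 85]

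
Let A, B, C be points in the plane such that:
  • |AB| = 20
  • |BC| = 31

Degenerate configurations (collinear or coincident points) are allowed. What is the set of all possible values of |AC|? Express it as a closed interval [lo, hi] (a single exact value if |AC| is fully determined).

|AC| ∈ [11, 51]  (≈ [11.0000, 51.0000])

|AB| ∈ {20}
|BC| ∈ {31}
|AC| ∈ [11, 51]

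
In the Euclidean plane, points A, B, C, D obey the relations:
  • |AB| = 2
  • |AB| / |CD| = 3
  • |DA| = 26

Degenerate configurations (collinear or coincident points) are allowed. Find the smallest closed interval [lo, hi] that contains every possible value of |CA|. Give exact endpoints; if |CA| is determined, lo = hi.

|CA| ∈ [76/3, 80/3]  (≈ [25.3333, 26.6667])

|AB| ∈ {2}
|AD| ∈ {26}
|CD| ∈ {2/3}
|BD| ∈ [24, 28]
|AC| ∈ [76/3, 80/3]
|BC| ∈ [70/3, 86/3]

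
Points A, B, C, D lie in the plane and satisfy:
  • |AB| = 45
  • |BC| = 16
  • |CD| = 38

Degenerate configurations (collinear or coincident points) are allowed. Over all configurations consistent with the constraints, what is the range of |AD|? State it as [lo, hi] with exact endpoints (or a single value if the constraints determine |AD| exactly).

|AD| ∈ [0, 99]  (≈ [0.0000, 99.0000])

|AB| ∈ {45}
|BC| ∈ {16}
|CD| ∈ {38}
|AC| ∈ [29, 61]
|BD| ∈ [22, 54]
|AD| ∈ [0, 99]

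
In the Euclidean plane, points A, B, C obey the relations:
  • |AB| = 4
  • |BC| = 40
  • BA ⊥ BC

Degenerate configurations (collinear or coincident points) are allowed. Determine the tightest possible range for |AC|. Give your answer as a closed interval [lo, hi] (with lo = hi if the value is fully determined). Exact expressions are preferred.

|AB| ∈ {4}
|BC| ∈ {40}
|AC| ∈ {4·√(101)}

|AC| = 4·√(101)  (≈ 40.1995)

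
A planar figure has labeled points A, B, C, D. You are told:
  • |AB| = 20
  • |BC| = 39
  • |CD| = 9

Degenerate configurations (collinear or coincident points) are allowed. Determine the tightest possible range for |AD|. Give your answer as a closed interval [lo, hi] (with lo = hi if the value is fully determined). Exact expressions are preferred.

|AB| ∈ {20}
|BC| ∈ {39}
|CD| ∈ {9}
|AC| ∈ [19, 59]
|BD| ∈ [30, 48]
|AD| ∈ [10, 68]

|AD| ∈ [10, 68]  (≈ [10.0000, 68.0000])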